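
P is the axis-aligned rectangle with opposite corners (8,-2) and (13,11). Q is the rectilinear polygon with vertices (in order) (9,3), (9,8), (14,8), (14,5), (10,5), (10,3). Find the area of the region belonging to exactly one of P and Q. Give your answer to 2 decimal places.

54.00

|P| = 65, |Q| = 17, |P∩Q| = 14.
|P △ Q| = |P| + |Q| − 2·|P∩Q| = 65 + 17 − 28 = 54.00.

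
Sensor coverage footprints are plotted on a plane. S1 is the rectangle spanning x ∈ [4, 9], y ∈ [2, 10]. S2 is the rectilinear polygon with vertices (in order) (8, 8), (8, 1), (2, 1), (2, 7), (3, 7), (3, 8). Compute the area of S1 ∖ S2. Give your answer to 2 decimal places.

16.00

|S1| = 40, |S1∩S2| = 24.
|S1 ∖ S2| = |S1| − |S1∩S2| = 40 − 24 = 16.00.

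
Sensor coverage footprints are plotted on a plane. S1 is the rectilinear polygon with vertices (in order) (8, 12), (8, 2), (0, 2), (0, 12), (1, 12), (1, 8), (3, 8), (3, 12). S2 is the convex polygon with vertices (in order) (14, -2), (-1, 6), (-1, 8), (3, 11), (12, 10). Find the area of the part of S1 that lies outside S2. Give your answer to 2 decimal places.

20.53

|S1| = 72, |S1∩S2| = 51.4694.
|S1 ∖ S2| = |S1| − |S1∩S2| = 72 − 51.4694 = 20.53.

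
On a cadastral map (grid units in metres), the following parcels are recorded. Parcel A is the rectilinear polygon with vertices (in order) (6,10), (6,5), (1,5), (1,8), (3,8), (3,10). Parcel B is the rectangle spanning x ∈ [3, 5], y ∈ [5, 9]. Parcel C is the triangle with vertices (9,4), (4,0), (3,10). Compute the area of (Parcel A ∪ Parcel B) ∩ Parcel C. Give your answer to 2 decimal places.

9.25

The region (Parcel A ∪ Parcel B) ∩ Parcel C is the polygon with vertices (5,5), (3.5,5), (3,10), (6,7), (6,5).
By the shoelace formula its area is 9.25.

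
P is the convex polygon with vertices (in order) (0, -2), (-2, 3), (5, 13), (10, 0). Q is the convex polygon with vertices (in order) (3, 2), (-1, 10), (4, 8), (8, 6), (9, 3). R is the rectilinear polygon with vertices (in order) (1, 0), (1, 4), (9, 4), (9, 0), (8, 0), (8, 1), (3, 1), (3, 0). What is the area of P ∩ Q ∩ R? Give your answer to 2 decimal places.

9.65

The intersection is the polygon with vertices (8.855,2.976), (3,2), (2,4), (8.461,4).
By the shoelace formula its area is 9.65.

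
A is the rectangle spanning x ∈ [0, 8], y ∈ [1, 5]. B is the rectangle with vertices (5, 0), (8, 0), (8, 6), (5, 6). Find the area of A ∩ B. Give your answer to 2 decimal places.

12.00

|A∩B|: x∈[5,8], y∈[1,5] → 3·4 = 12.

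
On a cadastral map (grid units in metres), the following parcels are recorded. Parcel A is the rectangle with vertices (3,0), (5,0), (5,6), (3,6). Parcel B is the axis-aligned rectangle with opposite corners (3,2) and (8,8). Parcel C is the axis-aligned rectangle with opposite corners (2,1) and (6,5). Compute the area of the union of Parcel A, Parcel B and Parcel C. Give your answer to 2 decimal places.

By inclusion–exclusion:
Individual areas: |Parcel A| = 12, |Parcel B| = 30, |Parcel C| = 16.
|Parcel A∩Parcel B|: x∈[3,5], y∈[2,6] → 2·4 = 8.
|Parcel A∩Parcel C|: x∈[3,5], y∈[1,5] → 2·4 = 8.
|Parcel B∩Parcel C|: x∈[3,6], y∈[2,5] → 3·3 = 9.
|Parcel A∩Parcel B∩Parcel C| = 6.
|Parcel A ∪ Parcel B ∪ Parcel C| = 58 − 25 + 6 = 39.00.

39.00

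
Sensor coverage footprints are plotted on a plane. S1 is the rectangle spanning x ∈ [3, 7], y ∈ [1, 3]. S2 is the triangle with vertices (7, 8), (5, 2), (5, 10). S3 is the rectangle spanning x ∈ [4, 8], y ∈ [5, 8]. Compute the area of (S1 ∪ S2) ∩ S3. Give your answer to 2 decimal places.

The region (S1 ∪ S2) ∩ S3 is the polygon with vertices (5,8), (7,8), (6,5), (5,5).
By the shoelace formula its area is 4.50.

4.50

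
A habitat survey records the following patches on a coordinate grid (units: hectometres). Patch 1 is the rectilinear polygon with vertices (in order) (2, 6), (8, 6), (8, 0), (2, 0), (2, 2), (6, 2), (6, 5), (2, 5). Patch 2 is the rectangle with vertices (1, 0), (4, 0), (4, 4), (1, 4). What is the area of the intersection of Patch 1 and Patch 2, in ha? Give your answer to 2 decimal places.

The intersection is the polygon with vertices (2,0), (2,2), (4,2), (4,0).
By the shoelace formula its area is 4.00.

4.00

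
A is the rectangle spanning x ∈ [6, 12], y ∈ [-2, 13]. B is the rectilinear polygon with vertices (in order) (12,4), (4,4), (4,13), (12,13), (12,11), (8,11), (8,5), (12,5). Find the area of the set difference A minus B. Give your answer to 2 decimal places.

60.00

|A| = 90, |A∩B| = 30.
|A ∖ B| = |A| − |A∩B| = 90 − 30 = 60.00.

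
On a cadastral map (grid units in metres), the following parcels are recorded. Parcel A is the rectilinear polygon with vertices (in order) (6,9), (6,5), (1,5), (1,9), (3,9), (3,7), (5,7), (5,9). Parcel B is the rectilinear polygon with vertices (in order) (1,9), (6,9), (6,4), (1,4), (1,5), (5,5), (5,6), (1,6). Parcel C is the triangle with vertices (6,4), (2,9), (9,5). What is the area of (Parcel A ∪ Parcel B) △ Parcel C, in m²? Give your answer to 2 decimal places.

|Parcel A ∪ Parcel B| = 25.
|(Parcel A ∪ Parcel B) ∩ Parcel C| = 5.4286.
|(Parcel A ∪ Parcel B) △ Parcel C| = 25 + 9.5 − 10.8571 = 23.64.

23.64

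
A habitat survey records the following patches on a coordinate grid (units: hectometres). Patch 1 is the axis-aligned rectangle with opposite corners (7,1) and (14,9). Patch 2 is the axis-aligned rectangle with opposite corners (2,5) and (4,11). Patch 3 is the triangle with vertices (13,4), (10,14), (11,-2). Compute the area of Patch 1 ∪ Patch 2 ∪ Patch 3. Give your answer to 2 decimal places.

72.75

By inclusion–exclusion:
Individual areas: |Patch 1| = 56, |Patch 2| = 12, |Patch 3| = 19.
|Patch 1∩Patch 2| = 0 (no overlap).
|Patch 1∩Patch 3| = 14.25.
|Patch 2∩Patch 3| = 0.
|Patch 1∩Patch 2∩Patch 3| = 0.
|Patch 1 ∪ Patch 2 ∪ Patch 3| = 87 − 14.25 + 0 = 72.75.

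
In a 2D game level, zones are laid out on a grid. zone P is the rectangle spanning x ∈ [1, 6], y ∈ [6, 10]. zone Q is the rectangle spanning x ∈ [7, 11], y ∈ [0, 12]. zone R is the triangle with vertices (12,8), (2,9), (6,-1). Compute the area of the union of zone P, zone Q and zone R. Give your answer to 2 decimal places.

87.40

By inclusion–exclusion:
Individual areas: |zone P| = 20, |zone Q| = 48, |zone R| = 48.
|zone P∩zone Q| = 0 (no overlap).
|zone P∩zone R| = 9.4.
|zone Q∩zone R| = 19.2.
|zone P∩zone Q∩zone R| = 0.
|zone P ∪ zone Q ∪ zone R| = 116 − 28.6 + 0 = 87.40.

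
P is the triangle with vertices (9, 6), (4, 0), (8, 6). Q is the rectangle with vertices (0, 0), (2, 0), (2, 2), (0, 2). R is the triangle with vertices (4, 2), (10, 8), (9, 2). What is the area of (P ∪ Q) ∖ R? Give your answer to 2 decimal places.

|P ∪ Q| = 7.
|(P ∪ Q) ∩ R| = 2.6667.
|(P ∪ Q) ∖ R| = 7 − 2.6667 = 4.33.

4.33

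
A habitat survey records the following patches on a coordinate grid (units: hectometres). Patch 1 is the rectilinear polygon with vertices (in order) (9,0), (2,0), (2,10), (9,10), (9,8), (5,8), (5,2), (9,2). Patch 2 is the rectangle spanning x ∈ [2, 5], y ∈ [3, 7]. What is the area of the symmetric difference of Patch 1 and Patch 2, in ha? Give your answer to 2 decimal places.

34.00

|Patch 1| = 46, |Patch 2| = 12, |Patch 1∩Patch 2| = 12.
|Patch 1 △ Patch 2| = |Patch 1| + |Patch 2| − 2·|Patch 1∩Patch 2| = 46 + 12 − 24 = 34.00.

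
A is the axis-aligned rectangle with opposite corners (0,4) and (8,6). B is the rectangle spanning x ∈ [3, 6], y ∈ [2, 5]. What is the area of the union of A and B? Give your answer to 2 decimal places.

22.00

By inclusion–exclusion:
Individual areas: |A| = 16, |B| = 9.
|A∩B|: x∈[3,6], y∈[4,5] → 3·1 = 3.
|A ∪ B| = 25 − 3 = 22.00.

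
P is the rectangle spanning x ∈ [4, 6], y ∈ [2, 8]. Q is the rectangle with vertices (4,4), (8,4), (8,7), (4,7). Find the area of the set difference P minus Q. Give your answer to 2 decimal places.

|P∩Q|: x∈[4,6], y∈[4,7] → 2·3 = 6.
|P| = 12.
|P ∖ Q| = |P| − |P∩Q| = 12 − 6 = 6.00.

6.00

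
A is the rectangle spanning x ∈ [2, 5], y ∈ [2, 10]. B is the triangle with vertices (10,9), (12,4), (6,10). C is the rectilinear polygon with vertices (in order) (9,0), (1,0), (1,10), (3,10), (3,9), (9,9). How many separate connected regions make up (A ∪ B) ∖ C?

2

(A ∪ B) ∖ C splits into 2 disjoint pieces (area 2, area 7).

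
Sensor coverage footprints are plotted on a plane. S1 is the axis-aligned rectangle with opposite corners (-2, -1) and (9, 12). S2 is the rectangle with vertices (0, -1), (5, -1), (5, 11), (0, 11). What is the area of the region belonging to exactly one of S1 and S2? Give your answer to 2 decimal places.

83.00

|S1∩S2|: x∈[0,5], y∈[-1,11] → 5·12 = 60.
|S1 △ S2| = |S1| + |S2| − 2·|S1∩S2| = 143 + 60 − 120 = 83.00.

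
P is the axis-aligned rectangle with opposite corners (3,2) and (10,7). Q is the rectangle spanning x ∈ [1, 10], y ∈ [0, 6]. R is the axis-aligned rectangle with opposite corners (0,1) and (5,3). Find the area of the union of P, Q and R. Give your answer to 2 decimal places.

By inclusion–exclusion:
Individual areas: |P| = 35, |Q| = 54, |R| = 10.
|P∩Q|: x∈[3,10], y∈[2,6] → 7·4 = 28.
|P∩R|: x∈[3,5], y∈[2,3] → 2·1 = 2.
|Q∩R|: x∈[1,5], y∈[1,3] → 4·2 = 8.
|P∩Q∩R| = 2.
|P ∪ Q ∪ R| = 99 − 38 + 2 = 63.00.

63.00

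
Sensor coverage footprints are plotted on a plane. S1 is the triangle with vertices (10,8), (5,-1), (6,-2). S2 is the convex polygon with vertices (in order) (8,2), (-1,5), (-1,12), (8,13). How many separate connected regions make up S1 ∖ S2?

2

S1 ∖ S2 splits into 2 disjoint pieces (area 1.4, area 4.4265).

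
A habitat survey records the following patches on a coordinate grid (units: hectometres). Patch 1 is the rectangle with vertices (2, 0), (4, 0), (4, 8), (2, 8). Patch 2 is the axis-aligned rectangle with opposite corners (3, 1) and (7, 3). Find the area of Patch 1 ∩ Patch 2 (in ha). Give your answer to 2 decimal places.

|Patch 1∩Patch 2|: x∈[3,4], y∈[1,3] → 1·2 = 2.

2.00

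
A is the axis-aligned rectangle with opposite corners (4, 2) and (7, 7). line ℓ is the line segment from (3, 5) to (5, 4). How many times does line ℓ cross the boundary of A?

The segment meets the boundary at (4,4.5).

1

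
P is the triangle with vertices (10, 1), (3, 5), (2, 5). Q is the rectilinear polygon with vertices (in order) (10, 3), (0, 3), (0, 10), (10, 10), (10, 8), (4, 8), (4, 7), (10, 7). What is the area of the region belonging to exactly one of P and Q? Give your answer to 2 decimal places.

|P| = 2, |Q| = 64, |P∩Q| = 1.5.
|P △ Q| = |P| + |Q| − 2·|P∩Q| = 2 + 64 − 3 = 63.00.

63.00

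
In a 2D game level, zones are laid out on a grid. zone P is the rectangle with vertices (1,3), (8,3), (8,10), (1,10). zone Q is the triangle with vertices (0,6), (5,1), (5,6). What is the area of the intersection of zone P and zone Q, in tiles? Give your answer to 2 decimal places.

10.00

The intersection is the polygon with vertices (1,6), (5,6), (5,3), (3,3), (1,5).
By the shoelace formula its area is 10.00.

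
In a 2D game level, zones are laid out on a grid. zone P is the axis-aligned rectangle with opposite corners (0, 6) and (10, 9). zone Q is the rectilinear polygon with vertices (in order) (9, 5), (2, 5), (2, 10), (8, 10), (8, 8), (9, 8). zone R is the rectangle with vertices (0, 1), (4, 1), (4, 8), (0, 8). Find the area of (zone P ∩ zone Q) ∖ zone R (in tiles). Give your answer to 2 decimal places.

16.00

|zone P ∩ zone Q| = 20.
|(zone P ∩ zone Q) ∩ zone R| = 4.
|(zone P ∩ zone Q) ∖ zone R| = 20 − 4 = 16.00.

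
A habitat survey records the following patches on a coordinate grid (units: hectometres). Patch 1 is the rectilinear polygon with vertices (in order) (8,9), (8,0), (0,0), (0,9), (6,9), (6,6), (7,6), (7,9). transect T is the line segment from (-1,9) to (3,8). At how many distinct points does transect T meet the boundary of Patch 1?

1

The segment meets the boundary at (0,8.75).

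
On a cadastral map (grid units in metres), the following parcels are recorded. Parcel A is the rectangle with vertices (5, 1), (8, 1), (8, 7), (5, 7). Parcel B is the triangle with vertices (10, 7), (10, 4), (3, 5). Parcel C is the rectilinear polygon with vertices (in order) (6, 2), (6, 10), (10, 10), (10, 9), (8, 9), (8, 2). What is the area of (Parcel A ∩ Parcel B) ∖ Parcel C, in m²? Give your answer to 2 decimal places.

|Parcel A ∩ Parcel B| = 4.5.
|(Parcel A ∩ Parcel B) ∩ Parcel C| = 3.4286.
|(Parcel A ∩ Parcel B) ∖ Parcel C| = 4.5 − 3.4286 = 1.07.

1.07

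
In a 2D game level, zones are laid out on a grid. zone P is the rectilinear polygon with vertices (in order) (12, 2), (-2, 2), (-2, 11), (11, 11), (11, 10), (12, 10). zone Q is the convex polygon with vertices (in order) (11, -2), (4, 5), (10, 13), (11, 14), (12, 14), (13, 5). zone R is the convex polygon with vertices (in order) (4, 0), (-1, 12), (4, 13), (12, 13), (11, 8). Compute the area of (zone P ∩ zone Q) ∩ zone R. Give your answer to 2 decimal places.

30.07

The region (zone P ∩ zone Q) ∩ zone R is the polygon with vertices (4,5), (8.5,11), (11,11), (11,10), (11.4,10), (11,8), (6.333,2.667).
By the shoelace formula its area is 30.07.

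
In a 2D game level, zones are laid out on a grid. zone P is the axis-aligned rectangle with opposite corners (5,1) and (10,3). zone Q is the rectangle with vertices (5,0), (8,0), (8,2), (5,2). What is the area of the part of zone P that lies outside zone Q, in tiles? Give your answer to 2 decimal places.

7.00

|zone P∩zone Q|: x∈[5,8], y∈[1,2] → 3·1 = 3.
|zone P| = 10.
|zone P ∖ zone Q| = |zone P| − |zone P∩zone Q| = 10 − 3 = 7.00.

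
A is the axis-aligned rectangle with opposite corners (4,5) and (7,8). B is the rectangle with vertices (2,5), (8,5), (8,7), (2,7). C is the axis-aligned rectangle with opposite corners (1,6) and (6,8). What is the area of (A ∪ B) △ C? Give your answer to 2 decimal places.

13.00

|A ∪ B| = 15.
|(A ∪ B) ∩ C| = 6.
|(A ∪ B) △ C| = 15 + 10 − 12 = 13.00.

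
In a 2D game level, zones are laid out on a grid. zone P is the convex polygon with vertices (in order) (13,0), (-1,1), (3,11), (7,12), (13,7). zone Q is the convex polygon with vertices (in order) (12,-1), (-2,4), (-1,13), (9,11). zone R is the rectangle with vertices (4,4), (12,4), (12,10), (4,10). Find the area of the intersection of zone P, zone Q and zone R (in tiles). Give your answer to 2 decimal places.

36.00

The intersection is the polygon with vertices (10.75,4), (4,4), (4,10), (9.25,10).
By the shoelace formula its area is 36.00.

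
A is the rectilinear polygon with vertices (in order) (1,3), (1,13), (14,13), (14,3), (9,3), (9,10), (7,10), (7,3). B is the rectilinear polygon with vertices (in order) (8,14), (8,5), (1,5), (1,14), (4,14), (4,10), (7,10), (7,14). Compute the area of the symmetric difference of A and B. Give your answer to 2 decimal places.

|A| = 116, |B| = 51, |A∩B| = 42.
|A △ B| = |A| + |B| − 2·|A∩B| = 116 + 51 − 84 = 83.00.

83.00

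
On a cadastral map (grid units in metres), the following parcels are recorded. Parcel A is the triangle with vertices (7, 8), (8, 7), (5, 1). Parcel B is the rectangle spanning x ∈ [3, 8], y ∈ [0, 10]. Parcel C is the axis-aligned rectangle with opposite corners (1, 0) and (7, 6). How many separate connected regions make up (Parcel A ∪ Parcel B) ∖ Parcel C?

(Parcel A ∪ Parcel B) ∖ Parcel C is a single connected region.

1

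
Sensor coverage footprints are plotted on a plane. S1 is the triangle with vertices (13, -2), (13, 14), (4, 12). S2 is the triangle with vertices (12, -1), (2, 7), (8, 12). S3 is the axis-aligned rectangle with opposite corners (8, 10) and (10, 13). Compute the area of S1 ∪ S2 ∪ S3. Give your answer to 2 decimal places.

By inclusion–exclusion:
Individual areas: |S1| = 72, |S2| = 49, |S3| = 6.
|S1∩S2| = 19.5278.
|S1∩S3| = 5.9722.
|S2∩S3| = 0.6154.
|S1∩S2∩S3| = 0.6154.
|S1 ∪ S2 ∪ S3| = 127 − 26.1154 + 0.6154 = 101.50.

101.50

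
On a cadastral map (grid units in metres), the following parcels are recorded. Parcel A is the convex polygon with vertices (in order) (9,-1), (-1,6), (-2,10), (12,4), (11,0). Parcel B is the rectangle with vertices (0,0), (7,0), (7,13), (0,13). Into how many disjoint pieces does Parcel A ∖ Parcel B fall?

Parcel A ∖ Parcel B splits into 2 disjoint pieces (area 24.9571, area 5.4929).

2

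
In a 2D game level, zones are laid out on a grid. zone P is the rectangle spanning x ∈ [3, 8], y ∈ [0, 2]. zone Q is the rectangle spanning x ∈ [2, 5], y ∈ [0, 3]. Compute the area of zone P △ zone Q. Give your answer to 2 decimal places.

11.00

|zone P∩zone Q|: x∈[3,5], y∈[0,2] → 2·2 = 4.
|zone P △ zone Q| = |zone P| + |zone Q| − 2·|zone P∩zone Q| = 10 + 9 − 8 = 11.00.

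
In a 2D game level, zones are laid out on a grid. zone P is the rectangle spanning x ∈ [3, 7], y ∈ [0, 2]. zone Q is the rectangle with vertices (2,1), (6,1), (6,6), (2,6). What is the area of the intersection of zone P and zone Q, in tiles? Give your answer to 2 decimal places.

3.00

|zone P∩zone Q|: x∈[3,6], y∈[1,2] → 3·1 = 3.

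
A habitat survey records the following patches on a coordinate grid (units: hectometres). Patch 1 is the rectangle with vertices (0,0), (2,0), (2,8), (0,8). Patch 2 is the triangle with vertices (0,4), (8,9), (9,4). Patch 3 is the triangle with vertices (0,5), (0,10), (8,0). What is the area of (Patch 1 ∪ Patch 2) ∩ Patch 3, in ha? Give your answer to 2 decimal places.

|Patch 1 ∪ Patch 2| = 37.25.
|(Patch 1 ∪ Patch 2) ∩ Patch 3| = 10.70.

10.70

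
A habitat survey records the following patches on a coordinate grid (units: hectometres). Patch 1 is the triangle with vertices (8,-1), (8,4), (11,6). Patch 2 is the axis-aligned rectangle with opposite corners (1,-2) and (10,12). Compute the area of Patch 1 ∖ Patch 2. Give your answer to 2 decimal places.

0.83

|Patch 1| = 7.5, |Patch 1∩Patch 2| = 6.6667.
|Patch 1 ∖ Patch 2| = |Patch 1| − |Patch 1∩Patch 2| = 7.5 − 6.6667 = 0.83.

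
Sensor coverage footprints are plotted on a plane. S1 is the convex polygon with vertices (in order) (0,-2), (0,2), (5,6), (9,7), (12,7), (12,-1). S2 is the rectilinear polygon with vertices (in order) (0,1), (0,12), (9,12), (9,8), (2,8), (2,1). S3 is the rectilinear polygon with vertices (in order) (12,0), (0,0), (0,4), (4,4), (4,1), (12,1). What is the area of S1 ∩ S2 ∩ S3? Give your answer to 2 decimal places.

3.60

The intersection is the polygon with vertices (2,3.6), (2,1), (0,1), (0,2).
By the shoelace formula its area is 3.60.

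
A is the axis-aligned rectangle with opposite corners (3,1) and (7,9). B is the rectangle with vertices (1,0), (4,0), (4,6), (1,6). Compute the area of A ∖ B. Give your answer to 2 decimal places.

|A∩B|: x∈[3,4], y∈[1,6] → 1·5 = 5.
|A| = 32.
|A ∖ B| = |A| − |A∩B| = 32 − 5 = 27.00.

27.00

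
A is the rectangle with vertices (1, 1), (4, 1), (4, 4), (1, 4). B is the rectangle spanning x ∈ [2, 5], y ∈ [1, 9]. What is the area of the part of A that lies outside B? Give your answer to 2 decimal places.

|A∩B|: x∈[2,4], y∈[1,4] → 2·3 = 6.
|A| = 9.
|A ∖ B| = |A| − |A∩B| = 9 − 6 = 3.00.

3.00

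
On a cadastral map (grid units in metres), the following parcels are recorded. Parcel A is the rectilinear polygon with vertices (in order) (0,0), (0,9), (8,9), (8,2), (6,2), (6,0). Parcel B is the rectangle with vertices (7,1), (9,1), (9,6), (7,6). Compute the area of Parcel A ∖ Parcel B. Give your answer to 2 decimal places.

64.00

|Parcel A| = 68, |Parcel A∩Parcel B| = 4.
|Parcel A ∖ Parcel B| = |Parcel A| − |Parcel A∩Parcel B| = 68 − 4 = 64.00.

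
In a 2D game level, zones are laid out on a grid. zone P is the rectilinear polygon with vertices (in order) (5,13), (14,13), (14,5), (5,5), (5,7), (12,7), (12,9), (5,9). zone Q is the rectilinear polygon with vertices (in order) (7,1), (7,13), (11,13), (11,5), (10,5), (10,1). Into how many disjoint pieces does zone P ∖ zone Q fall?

3

zone P ∖ zone Q splits into 3 disjoint pieces (area 8, area 22, area 4).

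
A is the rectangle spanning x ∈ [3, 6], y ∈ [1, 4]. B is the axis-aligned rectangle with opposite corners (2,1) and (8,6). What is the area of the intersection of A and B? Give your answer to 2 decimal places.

|A∩B|: x∈[3,6], y∈[1,4] → 3·3 = 9.

9.00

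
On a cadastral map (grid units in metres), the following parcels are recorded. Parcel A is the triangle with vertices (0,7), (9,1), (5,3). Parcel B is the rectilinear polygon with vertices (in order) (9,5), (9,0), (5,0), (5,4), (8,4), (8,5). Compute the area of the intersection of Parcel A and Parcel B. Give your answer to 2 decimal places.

1.33

The intersection is the polygon with vertices (9,1), (5,3), (5,3.667).
By the shoelace formula its area is 1.33.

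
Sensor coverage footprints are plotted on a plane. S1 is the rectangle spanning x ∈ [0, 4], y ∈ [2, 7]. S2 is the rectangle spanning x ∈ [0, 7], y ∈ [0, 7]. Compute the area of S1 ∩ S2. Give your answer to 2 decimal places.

20.00

|S1∩S2|: x∈[0,4], y∈[2,7] → 4·5 = 20.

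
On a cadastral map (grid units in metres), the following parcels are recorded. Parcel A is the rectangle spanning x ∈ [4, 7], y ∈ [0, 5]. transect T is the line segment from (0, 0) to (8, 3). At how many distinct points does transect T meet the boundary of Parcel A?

2

The segment meets the boundary at (4,1.5), (7,2.625).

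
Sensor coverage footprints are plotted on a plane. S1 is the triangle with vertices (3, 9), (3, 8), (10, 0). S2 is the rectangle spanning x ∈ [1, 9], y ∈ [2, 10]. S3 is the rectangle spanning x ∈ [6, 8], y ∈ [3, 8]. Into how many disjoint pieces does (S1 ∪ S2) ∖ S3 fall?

(S1 ∪ S2) ∖ S3 is a single connected region.

1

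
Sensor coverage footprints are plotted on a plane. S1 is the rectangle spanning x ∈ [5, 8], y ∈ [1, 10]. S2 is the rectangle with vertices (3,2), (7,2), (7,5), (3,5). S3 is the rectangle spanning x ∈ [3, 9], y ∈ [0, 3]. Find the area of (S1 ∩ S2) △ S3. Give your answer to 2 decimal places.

|S1 ∩ S2| = 6.
|(S1 ∩ S2) ∩ S3| = 2.
|(S1 ∩ S2) △ S3| = 6 + 18 − 4 = 20.00.

20.00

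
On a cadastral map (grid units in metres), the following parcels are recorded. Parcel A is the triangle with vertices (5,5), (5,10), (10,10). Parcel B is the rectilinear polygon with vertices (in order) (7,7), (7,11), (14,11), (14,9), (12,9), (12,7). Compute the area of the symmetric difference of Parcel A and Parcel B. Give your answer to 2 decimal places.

27.50

|Parcel A| = 12.5, |Parcel B| = 24, |Parcel A∩Parcel B| = 4.5.
|Parcel A △ Parcel B| = |Parcel A| + |Parcel B| − 2·|Parcel A∩Parcel B| = 12.5 + 24 − 9 = 27.50.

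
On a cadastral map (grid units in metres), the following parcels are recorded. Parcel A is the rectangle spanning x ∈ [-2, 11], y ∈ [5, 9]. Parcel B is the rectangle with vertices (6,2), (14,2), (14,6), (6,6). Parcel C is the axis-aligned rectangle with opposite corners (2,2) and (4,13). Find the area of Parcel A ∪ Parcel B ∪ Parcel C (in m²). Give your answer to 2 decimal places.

93.00

By inclusion–exclusion:
Individual areas: |Parcel A| = 52, |Parcel B| = 32, |Parcel C| = 22.
|Parcel A∩Parcel B|: x∈[6,11], y∈[5,6] → 5·1 = 5.
|Parcel A∩Parcel C|: x∈[2,4], y∈[5,9] → 2·4 = 8.
|Parcel B∩Parcel C| = 0 (no overlap).
|Parcel A∩Parcel B∩Parcel C| = 0.
|Parcel A ∪ Parcel B ∪ Parcel C| = 106 − 13 + 0 = 93.00.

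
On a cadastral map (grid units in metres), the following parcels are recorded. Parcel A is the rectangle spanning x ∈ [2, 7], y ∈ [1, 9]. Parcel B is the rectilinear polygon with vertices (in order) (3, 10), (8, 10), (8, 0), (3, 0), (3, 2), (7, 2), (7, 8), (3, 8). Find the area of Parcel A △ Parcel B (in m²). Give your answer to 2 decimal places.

50.00

|Parcel A| = 40, |Parcel B| = 26, |Parcel A∩Parcel B| = 8.
|Parcel A △ Parcel B| = |Parcel A| + |Parcel B| − 2·|Parcel A∩Parcel B| = 40 + 26 − 16 = 50.00.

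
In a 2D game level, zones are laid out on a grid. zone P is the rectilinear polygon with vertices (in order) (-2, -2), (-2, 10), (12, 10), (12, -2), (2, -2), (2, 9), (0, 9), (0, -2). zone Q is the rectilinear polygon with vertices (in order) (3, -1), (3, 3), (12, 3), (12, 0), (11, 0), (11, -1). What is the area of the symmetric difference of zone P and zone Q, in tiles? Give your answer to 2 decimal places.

|zone P| = 146, |zone Q| = 35, |zone P∩zone Q| = 35.
|zone P △ zone Q| = |zone P| + |zone Q| − 2·|zone P∩zone Q| = 146 + 35 − 70 = 111.00.

111.00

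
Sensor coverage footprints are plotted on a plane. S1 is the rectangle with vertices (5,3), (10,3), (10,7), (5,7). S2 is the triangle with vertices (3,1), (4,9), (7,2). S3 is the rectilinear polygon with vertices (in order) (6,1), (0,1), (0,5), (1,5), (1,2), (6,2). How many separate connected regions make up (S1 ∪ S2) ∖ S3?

1

(S1 ∪ S2) ∖ S3 is a single connected region.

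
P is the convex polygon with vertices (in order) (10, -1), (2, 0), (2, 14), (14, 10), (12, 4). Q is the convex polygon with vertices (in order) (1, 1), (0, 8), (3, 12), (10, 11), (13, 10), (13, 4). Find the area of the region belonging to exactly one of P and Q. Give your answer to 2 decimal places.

52.86

|P| = 131, |Q| = 107.5, |P∩Q| = 92.8194.
|P △ Q| = |P| + |Q| − 2·|P∩Q| = 131 + 107.5 − 185.6389 = 52.86.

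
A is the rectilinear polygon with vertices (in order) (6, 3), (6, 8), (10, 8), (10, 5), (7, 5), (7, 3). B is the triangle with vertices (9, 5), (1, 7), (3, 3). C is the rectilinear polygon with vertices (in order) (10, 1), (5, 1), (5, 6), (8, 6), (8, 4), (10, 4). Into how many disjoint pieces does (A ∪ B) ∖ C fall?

(A ∪ B) ∖ C splits into 2 disjoint pieces (area 9.3333, area 10.1667).

2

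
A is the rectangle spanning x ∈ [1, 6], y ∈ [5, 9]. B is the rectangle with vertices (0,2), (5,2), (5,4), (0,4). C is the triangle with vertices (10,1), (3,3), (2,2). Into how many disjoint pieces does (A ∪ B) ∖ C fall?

(A ∪ B) ∖ C splits into 2 disjoint pieces (area 20, area 8.0714).

2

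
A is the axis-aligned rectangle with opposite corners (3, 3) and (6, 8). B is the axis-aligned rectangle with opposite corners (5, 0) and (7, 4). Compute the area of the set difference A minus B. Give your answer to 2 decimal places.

14.00

|A∩B|: x∈[5,6], y∈[3,4] → 1·1 = 1.
|A| = 15.
|A ∖ B| = |A| − |A∩B| = 15 − 1 = 14.00.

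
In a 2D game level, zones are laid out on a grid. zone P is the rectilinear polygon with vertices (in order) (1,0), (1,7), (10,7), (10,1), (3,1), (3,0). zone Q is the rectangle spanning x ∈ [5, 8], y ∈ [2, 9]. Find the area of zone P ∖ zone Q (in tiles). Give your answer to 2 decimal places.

41.00

|zone P| = 56, |zone P∩zone Q| = 15.
|zone P ∖ zone Q| = |zone P| − |zone P∩zone Q| = 56 − 15 = 41.00.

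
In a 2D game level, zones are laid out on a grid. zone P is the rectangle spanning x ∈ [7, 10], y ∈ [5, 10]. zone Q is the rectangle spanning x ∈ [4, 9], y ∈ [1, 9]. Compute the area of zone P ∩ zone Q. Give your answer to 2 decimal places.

|zone P∩zone Q|: x∈[7,9], y∈[5,9] → 2·4 = 8.

8.00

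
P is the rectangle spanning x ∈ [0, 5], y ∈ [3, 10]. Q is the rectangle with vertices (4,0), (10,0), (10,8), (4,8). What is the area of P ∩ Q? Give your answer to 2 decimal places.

|P∩Q|: x∈[4,5], y∈[3,8] → 1·5 = 5.

5.00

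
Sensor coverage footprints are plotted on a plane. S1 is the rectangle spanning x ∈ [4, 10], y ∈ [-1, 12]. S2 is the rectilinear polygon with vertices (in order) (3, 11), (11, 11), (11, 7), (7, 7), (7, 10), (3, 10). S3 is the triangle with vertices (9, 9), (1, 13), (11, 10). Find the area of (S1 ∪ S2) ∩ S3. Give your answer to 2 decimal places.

7.08

The region (S1 ∪ S2) ∩ S3 is the polygon with vertices (4,12), (4.333,12), (11,10), (9,9), (4,11.5).
By the shoelace formula its area is 7.08.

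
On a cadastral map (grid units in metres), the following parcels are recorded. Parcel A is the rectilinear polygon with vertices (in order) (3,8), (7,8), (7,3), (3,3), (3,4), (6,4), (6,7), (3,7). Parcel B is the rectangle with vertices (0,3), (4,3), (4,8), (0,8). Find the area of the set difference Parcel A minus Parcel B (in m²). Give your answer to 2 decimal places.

9.00

|Parcel A| = 11, |Parcel A∩Parcel B| = 2.
|Parcel A ∖ Parcel B| = |Parcel A| − |Parcel A∩Parcel B| = 11 − 2 = 9.00.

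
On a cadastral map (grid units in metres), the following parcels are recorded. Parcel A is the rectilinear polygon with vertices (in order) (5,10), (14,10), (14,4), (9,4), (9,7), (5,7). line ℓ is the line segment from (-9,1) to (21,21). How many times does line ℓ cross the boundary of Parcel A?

The segment lies entirely outside Parcel A and never meets its boundary.

0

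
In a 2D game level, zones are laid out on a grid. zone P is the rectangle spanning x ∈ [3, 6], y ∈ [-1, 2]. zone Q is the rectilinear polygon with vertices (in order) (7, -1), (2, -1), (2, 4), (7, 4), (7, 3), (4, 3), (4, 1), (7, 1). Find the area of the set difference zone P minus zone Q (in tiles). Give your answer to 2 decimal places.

|zone P| = 9, |zone P∩zone Q| = 7.
|zone P ∖ zone Q| = |zone P| − |zone P∩zone Q| = 9 − 7 = 2.00.

2.00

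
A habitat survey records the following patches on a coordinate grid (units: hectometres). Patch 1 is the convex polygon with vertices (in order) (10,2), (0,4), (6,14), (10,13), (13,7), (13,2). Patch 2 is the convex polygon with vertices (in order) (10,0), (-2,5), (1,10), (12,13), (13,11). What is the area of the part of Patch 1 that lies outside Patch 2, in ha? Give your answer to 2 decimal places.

18.61

|Patch 1| = 102, |Patch 1∩Patch 2| = 83.3867.
|Patch 1 ∖ Patch 2| = |Patch 1| − |Patch 1∩Patch 2| = 102 − 83.3867 = 18.61.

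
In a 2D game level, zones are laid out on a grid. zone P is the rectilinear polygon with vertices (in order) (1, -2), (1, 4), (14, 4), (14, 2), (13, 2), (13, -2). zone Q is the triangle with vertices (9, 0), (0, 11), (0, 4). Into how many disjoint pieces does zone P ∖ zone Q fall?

zone P ∖ zone Q is a single connected region.

1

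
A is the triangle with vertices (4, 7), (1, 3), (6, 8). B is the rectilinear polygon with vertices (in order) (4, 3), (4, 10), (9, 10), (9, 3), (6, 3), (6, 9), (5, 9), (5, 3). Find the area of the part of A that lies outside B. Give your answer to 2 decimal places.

|A| = 2.5, |A∩B| = 0.75.
|A ∖ B| = |A| − |A∩B| = 2.5 − 0.75 = 1.75.

1.75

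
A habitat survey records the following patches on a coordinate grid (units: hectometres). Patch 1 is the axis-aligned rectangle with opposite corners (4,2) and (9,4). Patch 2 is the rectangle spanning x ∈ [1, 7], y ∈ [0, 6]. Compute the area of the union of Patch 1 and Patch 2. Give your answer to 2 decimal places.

By inclusion–exclusion:
Individual areas: |Patch 1| = 10, |Patch 2| = 36.
|Patch 1∩Patch 2|: x∈[4,7], y∈[2,4] → 3·2 = 6.
|Patch 1 ∪ Patch 2| = 46 − 6 = 40.00.

40.00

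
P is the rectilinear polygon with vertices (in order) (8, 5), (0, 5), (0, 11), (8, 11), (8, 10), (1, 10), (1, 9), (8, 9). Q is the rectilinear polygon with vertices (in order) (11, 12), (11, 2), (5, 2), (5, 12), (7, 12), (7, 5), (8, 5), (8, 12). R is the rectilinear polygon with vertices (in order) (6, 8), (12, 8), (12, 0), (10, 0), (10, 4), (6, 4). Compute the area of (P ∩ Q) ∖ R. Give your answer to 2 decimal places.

|P ∩ Q| = 10.
|(P ∩ Q) ∩ R| = 3.
|(P ∩ Q) ∖ R| = 10 − 3 = 7.00.

7.00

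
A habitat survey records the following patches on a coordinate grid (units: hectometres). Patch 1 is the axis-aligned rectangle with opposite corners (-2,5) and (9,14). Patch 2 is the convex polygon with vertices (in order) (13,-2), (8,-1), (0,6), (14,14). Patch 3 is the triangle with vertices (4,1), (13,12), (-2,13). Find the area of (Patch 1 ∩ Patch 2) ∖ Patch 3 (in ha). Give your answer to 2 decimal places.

|Patch 1 ∩ Patch 2| = 31.5714.
|(Patch 1 ∩ Patch 2) ∩ Patch 3| = 28.0696.
|(Patch 1 ∩ Patch 2) ∖ Patch 3| = 31.5714 − 28.0696 = 3.50.

3.50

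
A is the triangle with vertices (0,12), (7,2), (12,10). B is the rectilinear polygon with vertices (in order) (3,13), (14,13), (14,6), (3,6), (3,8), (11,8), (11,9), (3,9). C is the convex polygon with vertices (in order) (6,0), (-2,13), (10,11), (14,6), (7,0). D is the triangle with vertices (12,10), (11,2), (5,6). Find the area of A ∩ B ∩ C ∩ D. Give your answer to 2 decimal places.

7.20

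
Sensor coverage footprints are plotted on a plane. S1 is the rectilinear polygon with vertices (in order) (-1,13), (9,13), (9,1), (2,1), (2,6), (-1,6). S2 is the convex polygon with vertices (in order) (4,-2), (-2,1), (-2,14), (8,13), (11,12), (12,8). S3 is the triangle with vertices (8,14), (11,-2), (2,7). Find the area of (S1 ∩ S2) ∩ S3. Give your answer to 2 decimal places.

The region (S1 ∩ S2) ∩ S3 is the polygon with vertices (8.2,12.933), (9,8.667), (9,4.25), (7.111,1.889), (2,7), (7.143,13), (8,13).
By the shoelace formula its area is 45.29.

45.29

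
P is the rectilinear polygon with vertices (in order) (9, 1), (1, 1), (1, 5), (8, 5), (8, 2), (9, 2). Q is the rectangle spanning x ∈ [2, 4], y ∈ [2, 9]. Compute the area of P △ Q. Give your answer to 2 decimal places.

|P| = 29, |Q| = 14, |P∩Q| = 6.
|P △ Q| = |P| + |Q| − 2·|P∩Q| = 29 + 14 − 12 = 31.00.

31.00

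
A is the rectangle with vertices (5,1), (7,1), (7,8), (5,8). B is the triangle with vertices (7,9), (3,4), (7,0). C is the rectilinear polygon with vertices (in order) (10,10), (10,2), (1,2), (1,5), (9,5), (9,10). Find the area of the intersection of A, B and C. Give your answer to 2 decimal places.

6.00

The intersection is the polygon with vertices (5,5), (7,5), (7,2), (5,2).
By the shoelace formula its area is 6.00.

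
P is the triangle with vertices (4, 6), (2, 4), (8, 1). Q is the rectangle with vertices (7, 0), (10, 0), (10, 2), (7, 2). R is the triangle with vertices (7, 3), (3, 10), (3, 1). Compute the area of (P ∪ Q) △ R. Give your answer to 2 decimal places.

18.83

|P ∪ Q| = 14.65.
|(P ∪ Q) ∩ R| = 6.9107.
|(P ∪ Q) △ R| = 14.65 + 18 − 13.8214 = 18.83.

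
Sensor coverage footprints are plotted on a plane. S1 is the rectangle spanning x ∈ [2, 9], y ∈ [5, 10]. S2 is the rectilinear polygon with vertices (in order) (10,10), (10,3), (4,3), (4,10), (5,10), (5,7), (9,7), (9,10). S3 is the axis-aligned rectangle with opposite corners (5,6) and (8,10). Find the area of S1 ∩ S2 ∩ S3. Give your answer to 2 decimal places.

3.00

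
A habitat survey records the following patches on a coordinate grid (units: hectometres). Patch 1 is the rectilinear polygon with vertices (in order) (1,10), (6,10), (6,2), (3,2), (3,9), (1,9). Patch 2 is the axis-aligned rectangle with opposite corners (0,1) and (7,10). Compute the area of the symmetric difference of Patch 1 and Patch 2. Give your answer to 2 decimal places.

|Patch 1| = 26, |Patch 2| = 63, |Patch 1∩Patch 2| = 26.
|Patch 1 △ Patch 2| = |Patch 1| + |Patch 2| − 2·|Patch 1∩Patch 2| = 26 + 63 − 52 = 37.00.

37.00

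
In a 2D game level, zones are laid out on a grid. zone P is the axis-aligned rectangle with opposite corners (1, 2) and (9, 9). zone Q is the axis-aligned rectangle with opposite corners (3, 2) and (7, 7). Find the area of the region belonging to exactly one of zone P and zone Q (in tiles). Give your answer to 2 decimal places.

|zone P∩zone Q|: x∈[3,7], y∈[2,7] → 4·5 = 20.
|zone P △ zone Q| = |zone P| + |zone Q| − 2·|zone P∩zone Q| = 56 + 20 − 40 = 36.00.

36.00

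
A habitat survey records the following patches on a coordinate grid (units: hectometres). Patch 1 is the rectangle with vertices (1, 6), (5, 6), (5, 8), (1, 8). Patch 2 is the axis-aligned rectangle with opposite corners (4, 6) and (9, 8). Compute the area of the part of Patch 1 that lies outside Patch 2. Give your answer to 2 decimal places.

|Patch 1∩Patch 2|: x∈[4,5], y∈[6,8] → 1·2 = 2.
|Patch 1| = 8.
|Patch 1 ∖ Patch 2| = |Patch 1| − |Patch 1∩Patch 2| = 8 − 2 = 6.00.

6.00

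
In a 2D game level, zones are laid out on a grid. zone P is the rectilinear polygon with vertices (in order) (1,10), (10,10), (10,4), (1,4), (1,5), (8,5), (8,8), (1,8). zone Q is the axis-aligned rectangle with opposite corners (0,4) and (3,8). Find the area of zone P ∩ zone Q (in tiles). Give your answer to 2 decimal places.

2.00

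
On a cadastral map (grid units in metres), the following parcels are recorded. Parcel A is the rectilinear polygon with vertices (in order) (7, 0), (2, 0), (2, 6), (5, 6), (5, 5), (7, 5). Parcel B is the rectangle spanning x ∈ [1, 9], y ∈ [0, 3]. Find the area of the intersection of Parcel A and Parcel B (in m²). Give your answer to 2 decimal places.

The intersection is the polygon with vertices (2,0), (2,3), (7,3), (7,0).
By the shoelace formula its area is 15.00.

15.00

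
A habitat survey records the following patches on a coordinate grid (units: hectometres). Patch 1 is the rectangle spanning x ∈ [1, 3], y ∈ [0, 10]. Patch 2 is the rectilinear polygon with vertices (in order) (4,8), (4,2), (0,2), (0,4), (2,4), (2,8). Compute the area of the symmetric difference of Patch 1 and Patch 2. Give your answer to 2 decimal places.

20.00

|Patch 1| = 20, |Patch 2| = 16, |Patch 1∩Patch 2| = 8.
|Patch 1 △ Patch 2| = |Patch 1| + |Patch 2| − 2·|Patch 1∩Patch 2| = 20 + 16 − 16 = 20.00.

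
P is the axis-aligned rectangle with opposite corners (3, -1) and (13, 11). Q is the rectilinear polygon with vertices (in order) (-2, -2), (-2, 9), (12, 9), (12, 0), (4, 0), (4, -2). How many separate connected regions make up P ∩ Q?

1

P ∩ Q is a single connected region.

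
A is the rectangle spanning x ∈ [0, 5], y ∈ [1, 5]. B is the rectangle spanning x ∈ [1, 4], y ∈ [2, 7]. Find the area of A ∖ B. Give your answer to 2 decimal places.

|A∩B|: x∈[1,4], y∈[2,5] → 3·3 = 9.
|A| = 20.
|A ∖ B| = |A| − |A∩B| = 20 − 9 = 11.00.

11.00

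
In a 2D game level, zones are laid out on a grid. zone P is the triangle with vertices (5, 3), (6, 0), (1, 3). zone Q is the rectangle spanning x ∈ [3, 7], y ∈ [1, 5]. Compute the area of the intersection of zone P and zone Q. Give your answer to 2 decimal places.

The intersection is the polygon with vertices (5.667,1), (4.333,1), (3,1.8), (3,3), (5,3).
By the shoelace formula its area is 4.13.

4.13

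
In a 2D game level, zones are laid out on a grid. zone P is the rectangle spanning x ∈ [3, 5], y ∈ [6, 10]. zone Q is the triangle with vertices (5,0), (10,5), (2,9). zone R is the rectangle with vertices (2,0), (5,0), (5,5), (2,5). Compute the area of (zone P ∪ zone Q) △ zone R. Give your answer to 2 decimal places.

|zone P ∪ zone Q| = 34.
|(zone P ∪ zone Q) ∩ zone R| = 4.1667.
|(zone P ∪ zone Q) △ zone R| = 34 + 15 − 8.3333 = 40.67.

40.67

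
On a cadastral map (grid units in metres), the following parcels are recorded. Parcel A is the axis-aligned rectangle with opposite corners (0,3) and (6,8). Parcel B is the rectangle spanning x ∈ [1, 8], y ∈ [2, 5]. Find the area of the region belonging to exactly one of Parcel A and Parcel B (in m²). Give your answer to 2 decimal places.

31.00

|Parcel A∩Parcel B|: x∈[1,6], y∈[3,5] → 5·2 = 10.
|Parcel A △ Parcel B| = |Parcel A| + |Parcel B| − 2·|Parcel A∩Parcel B| = 30 + 21 − 20 = 31.00.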